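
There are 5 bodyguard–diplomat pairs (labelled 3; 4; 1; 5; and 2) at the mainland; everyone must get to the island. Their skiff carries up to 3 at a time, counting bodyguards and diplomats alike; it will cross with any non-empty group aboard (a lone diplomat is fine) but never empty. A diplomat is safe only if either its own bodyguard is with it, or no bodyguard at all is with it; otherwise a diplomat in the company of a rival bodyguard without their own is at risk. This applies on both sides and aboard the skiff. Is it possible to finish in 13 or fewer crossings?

Yes — this plan uses 11 crossings (≤ 13):
1. bodyguard 3 and diplomat 3 cross → the island.
2. bodyguard 3 crosses ← the mainland.
3. diplomat 1, diplomat 4, and diplomat 5 cross → the island.
4. diplomat 3 crosses ← the mainland.
5. bodyguard 1, bodyguard 4, and bodyguard 5 cross → the island.
6. bodyguard 4 and diplomat 4 cross ← the mainland.
7. bodyguard 2, bodyguard 3, and bodyguard 4 cross → the island.
8. diplomat 1 crosses ← the mainland.
9. diplomat 3 and diplomat 4 cross → the island.
10. diplomat 3 crosses ← the mainland.
11. diplomat 1, diplomat 2, and diplomat 3 cross → the island.

Yes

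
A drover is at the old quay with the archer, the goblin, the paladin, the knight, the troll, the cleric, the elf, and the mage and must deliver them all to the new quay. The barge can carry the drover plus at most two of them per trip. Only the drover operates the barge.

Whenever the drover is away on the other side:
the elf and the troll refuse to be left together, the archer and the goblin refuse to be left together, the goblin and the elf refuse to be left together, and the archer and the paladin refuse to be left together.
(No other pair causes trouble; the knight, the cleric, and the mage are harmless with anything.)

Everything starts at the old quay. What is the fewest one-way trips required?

9

Counting alone: the drover can take at most 2 across per trip to the new quay, so moving all 8 needs at least 4 loaded trips out, with a return between consecutive ones — at least 7 crossings.
The safety rule pushes this higher. Following every safe sequence of crossings, the most of the 8 that can be at the new quay as the barge arrives there on crossing 7 is 7 — never all 8.
So no plan with fewer than 9 crossings exists, and this one achieves 9:
1. Drover goes to the new quay with the archer and the elf.
2. Drover goes back to the old quay alone.
3. Drover goes to the new quay with the goblin and the paladin.
4. Drover goes back to the old quay with the archer and the elf.
5. Drover goes to the new quay with the knight and the troll.
6. Drover goes back to the old quay alone.
7. Drover goes to the new quay with the cleric and the mage.
8. Drover goes back to the old quay alone.
9. Drover goes to the new quay with the archer and the elf.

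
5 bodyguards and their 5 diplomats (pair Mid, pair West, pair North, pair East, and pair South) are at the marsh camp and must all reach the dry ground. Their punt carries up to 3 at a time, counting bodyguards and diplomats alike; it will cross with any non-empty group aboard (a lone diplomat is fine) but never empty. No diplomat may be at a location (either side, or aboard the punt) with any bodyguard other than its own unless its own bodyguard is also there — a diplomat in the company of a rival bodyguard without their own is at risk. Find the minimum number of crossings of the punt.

Counting alone: each trip to the dry ground takes at most 3 across and each return brings at least 1 back, so after t trips out (and t−1 returns) at most 3t − (t−1) of the 10 are across; that first reaches 10 at t = 5, so at least 9 crossings are needed.
The safety rule pushes this higher. Following every safe sequence of crossings, the most of the 10 that can be at the dry ground as the punt arrives there on crossing 9 is 9 — never all 10.
So no plan with fewer than 11 crossings exists, and this one achieves 11:
1. bodyguard Mid and diplomat Mid cross → the dry ground.
2. bodyguard Mid crosses ← the marsh camp.
3. diplomat East, diplomat North, and diplomat West cross → the dry ground.
4. diplomat Mid crosses ← the marsh camp.
5. bodyguard East, bodyguard North, and bodyguard West cross → the dry ground.
6. bodyguard West and diplomat West cross ← the marsh camp.
7. bodyguard Mid, bodyguard South, and bodyguard West cross → the dry ground.
8. diplomat North crosses ← the marsh camp.
9. diplomat Mid and diplomat West cross → the dry ground.
10. diplomat Mid crosses ← the marsh camp.
11. diplomat Mid, diplomat North, and diplomat South cross → the dry ground.

11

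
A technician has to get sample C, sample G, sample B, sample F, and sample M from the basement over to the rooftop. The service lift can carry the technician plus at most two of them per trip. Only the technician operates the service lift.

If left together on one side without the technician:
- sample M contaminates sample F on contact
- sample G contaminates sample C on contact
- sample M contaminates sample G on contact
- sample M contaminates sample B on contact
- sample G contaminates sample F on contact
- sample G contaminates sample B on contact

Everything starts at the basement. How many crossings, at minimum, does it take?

7

Counting alone: the technician can take at most 2 across per trip to the rooftop, so moving all 5 needs at least 3 loaded trips out, with a return between consecutive ones — at least 5 crossings.
The safety rule pushes this higher. Following every safe sequence of crossings, the most of the 5 that can be at the rooftop as the service lift arrives there on crossing 5 is 4 — never all 5.
So no plan with fewer than 7 crossings exists, and this one achieves 7:
1. Technician goes to the rooftop with sample G and sample M.
2. Technician goes back to the basement with sample G.
3. Technician goes to the rooftop with sample C and sample G.
4. Technician goes back to the basement with sample G.
5. Technician goes to the rooftop with sample B and sample F.
6. Technician goes back to the basement with sample M.
7. Technician goes to the rooftop with sample G and sample M.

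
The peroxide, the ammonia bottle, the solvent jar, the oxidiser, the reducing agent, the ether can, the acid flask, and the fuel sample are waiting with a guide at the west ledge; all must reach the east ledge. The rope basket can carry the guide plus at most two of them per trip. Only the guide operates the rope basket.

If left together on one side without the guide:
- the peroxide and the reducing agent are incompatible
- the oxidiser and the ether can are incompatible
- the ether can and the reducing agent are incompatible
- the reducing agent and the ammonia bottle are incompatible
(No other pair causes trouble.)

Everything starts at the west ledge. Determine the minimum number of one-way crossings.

Counting alone: the guide can take at most 2 across per trip to the east ledge, so moving all 8 needs at least 4 loaded trips out, with a return between consecutive ones — at least 7 crossings.
The safety rule pushes this higher. Following every safe sequence of crossings, the most of the 8 that can be at the east ledge as the rope basket arrives there on crossing 7 is 7 — never all 8.
So no plan with fewer than 9 crossings exists, and this one achieves 9:
1. Guide goes to the east ledge with the oxidiser and the reducing agent.  [the west ledge: the acid flask, the ammonia bottle, the ether can, the fuel sample, the peroxide, the solvent jar | the east ledge: the oxidiser, the reducing agent]
2. Guide goes back to the west ledge alone.  [the west ledge: the acid flask, the ammonia bottle, the ether can, the fuel sample, the peroxide, the solvent jar | the east ledge: the oxidiser, the reducing agent]
3. Guide goes to the east ledge with the solvent jar.  [the west ledge: the acid flask, the ammonia bottle, the ether can, the fuel sample, the peroxide | the east ledge: the oxidiser, the reducing agent, the solvent jar]
4. Guide goes back to the west ledge alone.  [the west ledge: the acid flask, the ammonia bottle, the ether can, the fuel sample, the peroxide | the east ledge: the oxidiser, the reducing agent, the solvent jar]
5. Guide goes to the east ledge with the acid flask and the fuel sample.  [the west ledge: the ammonia bottle, the ether can, the peroxide | the east ledge: the acid flask, the fuel sample, the oxidiser, the reducing agent, the solvent jar]
6. Guide goes back to the west ledge alone.  [the west ledge: the ammonia bottle, the ether can, the peroxide | the east ledge: the acid flask, the fuel sample, the oxidiser, the reducing agent, the solvent jar]
7. Guide goes to the east ledge with the ammonia bottle and the peroxide.  [the west ledge: the ether can | the east ledge: the acid flask, the ammonia bottle, the fuel sample, the oxidiser, the peroxide, the reducing agent, the solvent jar]
8. Guide goes back to the west ledge with the reducing agent.  [the west ledge: the ether can, the reducing agent | the east ledge: the acid flask, the ammonia bottle, the fuel sample, the oxidiser, the peroxide, the solvent jar]
9. Guide goes to the east ledge with the ether can and the reducing agent.  [the west ledge: — | the east ledge: the acid flask, the ammonia bottle, the ether can, the fuel sample, the oxidiser, the peroxide, the reducing agent, the solvent jar]

9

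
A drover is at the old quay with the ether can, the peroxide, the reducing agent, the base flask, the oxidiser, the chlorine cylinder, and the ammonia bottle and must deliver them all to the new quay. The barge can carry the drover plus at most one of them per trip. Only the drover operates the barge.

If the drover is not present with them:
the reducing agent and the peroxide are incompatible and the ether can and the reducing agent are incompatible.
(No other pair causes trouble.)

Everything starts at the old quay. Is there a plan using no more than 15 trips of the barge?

Yes — this plan uses 15 crossings (≤ 15):
1. Drover goes to the new quay with the reducing agent.  [the old quay: the ammonia bottle, the base flask, the chlorine cylinder, the ether can, the oxidiser, the peroxide | the new quay: the reducing agent]
2. Drover goes back to the old quay alone.  [the old quay: the ammonia bottle, the base flask, the chlorine cylinder, the ether can, the oxidiser, the peroxide | the new quay: the reducing agent]
3. Drover goes to the new quay with the ether can.  [the old quay: the ammonia bottle, the base flask, the chlorine cylinder, the oxidiser, the peroxide | the new quay: the ether can, the reducing agent]
4. Drover goes back to the old quay with the reducing agent.  [the old quay: the ammonia bottle, the base flask, the chlorine cylinder, the oxidiser, the peroxide, the reducing agent | the new quay: the ether can]
5. Drover goes to the new quay with the peroxide.  [the old quay: the ammonia bottle, the base flask, the chlorine cylinder, the oxidiser, the reducing agent | the new quay: the ether can, the peroxide]
6. Drover goes back to the old quay alone.  [the old quay: the ammonia bottle, the base flask, the chlorine cylinder, the oxidiser, the reducing agent | the new quay: the ether can, the peroxide]
7. Drover goes to the new quay with the base flask.  [the old quay: the ammonia bottle, the chlorine cylinder, the oxidiser, the reducing agent | the new quay: the base flask, the ether can, the peroxide]
8. Drover goes back to the old quay alone.  [the old quay: the ammonia bottle, the chlorine cylinder, the oxidiser, the reducing agent | the new quay: the base flask, the ether can, the peroxide]
9. Drover goes to the new quay with the oxidiser.  [the old quay: the ammonia bottle, the chlorine cylinder, the reducing agent | the new quay: the base flask, the ether can, the oxidiser, the peroxide]
10. Drover goes back to the old quay alone.  [the old quay: the ammonia bottle, the chlorine cylinder, the reducing agent | the new quay: the base flask, the ether can, the oxidiser, the peroxide]
11. Drover goes to the new quay with the chlorine cylinder.  [the old quay: the ammonia bottle, the reducing agent | the new quay: the base flask, the chlorine cylinder, the ether can, the oxidiser, the peroxide]
12. Drover goes back to the old quay alone.  [the old quay: the ammonia bottle, the reducing agent | the new quay: the base flask, the chlorine cylinder, the ether can, the oxidiser, the peroxide]
13. Drover goes to the new quay with the ammonia bottle.  [the old quay: the reducing agent | the new quay: the ammonia bottle, the base flask, the chlorine cylinder, the ether can, the oxidiser, the peroxide]
14. Drover goes back to the old quay alone.  [the old quay: the reducing agent | the new quay: the ammonia bottle, the base flask, the chlorine cylinder, the ether can, the oxidiser, the peroxide]
15. Drover goes to the new quay with the reducing agent.  [the old quay: — | the new quay: the ammonia bottle, the base flask, the chlorine cylinder, the ether can, the oxidiser, the peroxide, the reducing agent]

Yes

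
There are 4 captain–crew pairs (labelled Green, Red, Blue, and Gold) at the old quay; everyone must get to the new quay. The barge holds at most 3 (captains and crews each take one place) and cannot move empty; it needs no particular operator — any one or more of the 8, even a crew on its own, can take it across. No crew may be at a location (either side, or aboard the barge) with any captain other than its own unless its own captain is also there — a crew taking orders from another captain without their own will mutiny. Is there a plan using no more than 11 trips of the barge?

Yes — this plan uses 9 crossings (≤ 11):
1. captain Green and crew Green cross → the new quay.
2. captain Green crosses ← the old quay.
3. captain Green, captain Red, and crew Red cross → the new quay.
4. captain Green and crew Green cross ← the old quay.
5. captain Blue, captain Gold, and captain Green cross → the new quay.
6. crew Red crosses ← the old quay.
7. crew Green and crew Red cross → the new quay.
8. crew Green crosses ← the old quay.
9. crew Blue, crew Gold, and crew Green cross → the new quay.

Yes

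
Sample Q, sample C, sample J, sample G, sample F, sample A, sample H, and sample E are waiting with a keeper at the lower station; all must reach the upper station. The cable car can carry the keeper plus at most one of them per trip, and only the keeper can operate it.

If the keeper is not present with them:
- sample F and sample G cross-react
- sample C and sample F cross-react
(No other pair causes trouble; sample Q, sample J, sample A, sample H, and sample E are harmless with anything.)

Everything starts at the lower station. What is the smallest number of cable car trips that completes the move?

17

Counting alone: the keeper can take at most 1 across per trip to the upper station, so moving all 8 needs at least 8 loaded trips out, with a return between consecutive ones — at least 15 crossings.
The safety rule pushes this higher. Following every safe sequence of crossings, the most of the 8 that can be at the upper station as the cable car arrives there on crossing 15 is 7 — never all 8.
So no plan with fewer than 17 crossings exists, and this one achieves 17:
1. Keeper goes to the upper station with sample F.  [the lower station: sample A, sample C, sample E, sample G, sample H, sample J, sample Q | the upper station: sample F]
2. Keeper goes back to the lower station alone.  [the lower station: sample A, sample C, sample E, sample G, sample H, sample J, sample Q | the upper station: sample F]
3. Keeper goes to the upper station with sample Q.  [the lower station: sample A, sample C, sample E, sample G, sample H, sample J | the upper station: sample F, sample Q]
4. Keeper goes back to the lower station alone.  [the lower station: sample A, sample C, sample E, sample G, sample H, sample J | the upper station: sample F, sample Q]
5. Keeper goes to the upper station with sample C.  [the lower station: sample A, sample E, sample G, sample H, sample J | the upper station: sample C, sample F, sample Q]
6. Keeper goes back to the lower station with sample F.  [the lower station: sample A, sample E, sample F, sample G, sample H, sample J | the upper station: sample C, sample Q]
7. Keeper goes to the upper station with sample G.  [the lower station: sample A, sample E, sample F, sample H, sample J | the upper station: sample C, sample G, sample Q]
8. Keeper goes back to the lower station alone.  [the lower station: sample A, sample E, sample F, sample H, sample J | the upper station: sample C, sample G, sample Q]
9. Keeper goes to the upper station with sample J.  [the lower station: sample A, sample E, sample F, sample H | the upper station: sample C, sample G, sample J, sample Q]
10. Keeper goes back to the lower station alone.  [the lower station: sample A, sample E, sample F, sample H | the upper station: sample C, sample G, sample J, sample Q]
11. Keeper goes to the upper station with sample A.  [the lower station: sample E, sample F, sample H | the upper station: sample A, sample C, sample G, sample J, sample Q]
12. Keeper goes back to the lower station alone.  [the lower station: sample E, sample F, sample H | the upper station: sample A, sample C, sample G, sample J, sample Q]
13. Keeper goes to the upper station with sample H.  [the lower station: sample E, sample F | the upper station: sample A, sample C, sample G, sample H, sample J, sample Q]
14. Keeper goes back to the lower station alone.  [the lower station: sample E, sample F | the upper station: sample A, sample C, sample G, sample H, sample J, sample Q]
15. Keeper goes to the upper station with sample E.  [the lower station: sample F | the upper station: sample A, sample C, sample E, sample G, sample H, sample J, sample Q]
16. Keeper goes back to the lower station alone.  [the lower station: sample F | the upper station: sample A, sample C, sample E, sample G, sample H, sample J, sample Q]
17. Keeper goes to the upper station with sample F.  [the lower station: — | the upper station: sample A, sample C, sample E, sample F, sample G, sample H, sample J, sample Q]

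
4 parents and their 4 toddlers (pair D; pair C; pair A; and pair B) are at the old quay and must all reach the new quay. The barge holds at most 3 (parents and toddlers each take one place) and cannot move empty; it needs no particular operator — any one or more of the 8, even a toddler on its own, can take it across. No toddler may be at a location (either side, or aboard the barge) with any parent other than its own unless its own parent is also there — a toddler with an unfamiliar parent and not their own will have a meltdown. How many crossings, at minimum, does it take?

9

Counting alone: each trip to the new quay takes at most 3 across and each return brings at least 1 back, so after t trips out (and t−1 returns) at most 3t − (t−1) of the 8 are across; that first reaches 8 at t = 4, so at least 7 crossings are needed.
The safety rule pushes this higher. Following every safe sequence of crossings, the most of the 8 that can be at the new quay as the barge arrives there on crossing 7 is 7 — never all 8.
So no plan with fewer than 9 crossings exists, and this one achieves 9:
1. parent D and toddler D cross → the new quay.
2. parent D crosses ← the old quay.
3. parent C, parent D, and toddler C cross → the new quay.
4. parent D and toddler D cross ← the old quay.
5. parent A, parent B, and parent D cross → the new quay.
6. toddler C crosses ← the old quay.
7. toddler C and toddler D cross → the new quay.
8. toddler D crosses ← the old quay.
9. toddler A, toddler B, and toddler D cross → the new quay.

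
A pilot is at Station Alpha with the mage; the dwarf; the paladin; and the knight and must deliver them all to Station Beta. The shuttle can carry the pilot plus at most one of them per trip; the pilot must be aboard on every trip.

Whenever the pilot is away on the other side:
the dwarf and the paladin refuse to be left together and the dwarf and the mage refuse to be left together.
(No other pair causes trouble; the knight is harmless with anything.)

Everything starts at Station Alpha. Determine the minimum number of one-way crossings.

9

Counting alone: the pilot can take at most 1 across per trip to Station Beta, so moving all 4 needs at least 4 loaded trips out, with a return between consecutive ones — at least 7 crossings.
The safety rule pushes this higher. Following every safe sequence of crossings, the most of the 4 that can be at Station Beta as the shuttle arrives there on crossing 7 is 3 — never all 4.
So no plan with fewer than 9 crossings exists, and this one achieves 9:
1. Pilot goes to Station Beta with the dwarf.  [Station Alpha: the knight, the mage, the paladin | Station Beta: the dwarf]
2. Pilot goes back to Station Alpha alone.  [Station Alpha: the knight, the mage, the paladin | Station Beta: the dwarf]
3. Pilot goes to Station Beta with the mage.  [Station Alpha: the knight, the paladin | Station Beta: the dwarf, the mage]
4. Pilot goes back to Station Alpha with the dwarf.  [Station Alpha: the dwarf, the knight, the paladin | Station Beta: the mage]
5. Pilot goes to Station Beta with the paladin.  [Station Alpha: the dwarf, the knight | Station Beta: the mage, the paladin]
6. Pilot goes back to Station Alpha alone.  [Station Alpha: the dwarf, the knight | Station Beta: the mage, the paladin]
7. Pilot goes to Station Beta with the knight.  [Station Alpha: the dwarf | Station Beta: the knight, the mage, the paladin]
8. Pilot goes back to Station Alpha alone.  [Station Alpha: the dwarf | Station Beta: the knight, the mage, the paladin]
9. Pilot goes to Station Beta with the dwarf.  [Station Alpha: — | Station Beta: the dwarf, the knight, the mage, the paladin]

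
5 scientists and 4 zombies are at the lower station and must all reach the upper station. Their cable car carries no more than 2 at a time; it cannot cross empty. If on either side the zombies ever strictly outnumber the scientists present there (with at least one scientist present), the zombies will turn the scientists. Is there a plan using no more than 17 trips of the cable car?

Yes

Yes — this plan uses 15 crossings (≤ 17):
1. 2 zombies → the upper station.  (the lower station: 5S 2Z; the upper station: 0S 2Z)
2. 1 zombie ← the lower station.  (the lower station: 5S 3Z; the upper station: 0S 1Z)
3. 2 zombies → the upper station.  (the lower station: 5S 1Z; the upper station: 0S 3Z)
4. 1 zombie ← the lower station.  (the lower station: 5S 2Z; the upper station: 0S 2Z)
5. 2 scientists → the upper station.  (the lower station: 3S 2Z; the upper station: 2S 2Z)
6. 1 zombie ← the lower station.  (the lower station: 3S 3Z; the upper station: 2S 1Z)
7. 1 scientist and 1 zombie → the upper station.  (the lower station: 2S 2Z; the upper station: 3S 2Z)
8. 1 scientist ← the lower station.  (the lower station: 3S 2Z; the upper station: 2S 2Z)
9. 1 scientist and 1 zombie → the upper station.  (the lower station: 2S 1Z; the upper station: 3S 3Z)
10. 1 zombie ← the lower station.  (the lower station: 2S 2Z; the upper station: 3S 2Z)
11. 1 scientist and 1 zombie → the upper station.  (the lower station: 1S 1Z; the upper station: 4S 3Z)
12. 1 scientist ← the lower station.  (the lower station: 2S 1Z; the upper station: 3S 3Z)
13. 1 scientist and 1 zombie → the upper station.  (the lower station: 1S 0Z; the upper station: 4S 4Z)
14. 1 zombie ← the lower station.  (the lower station: 1S 1Z; the upper station: 4S 3Z)
15. 1 scientist and 1 zombie → the upper station.  (the lower station: 0S 0Z; the upper station: 5S 4Z)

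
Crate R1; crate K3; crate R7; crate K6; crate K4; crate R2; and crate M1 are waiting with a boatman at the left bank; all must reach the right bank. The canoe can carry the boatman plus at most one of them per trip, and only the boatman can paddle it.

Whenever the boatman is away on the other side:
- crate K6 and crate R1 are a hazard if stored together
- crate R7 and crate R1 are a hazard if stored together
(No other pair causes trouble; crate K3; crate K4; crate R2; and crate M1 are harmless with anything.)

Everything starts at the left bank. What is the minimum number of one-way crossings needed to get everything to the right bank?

15

Counting alone: the boatman can take at most 1 across per trip to the right bank, so moving all 7 needs at least 7 loaded trips out, with a return between consecutive ones — at least 13 crossings.
The safety rule pushes this higher. Following every safe sequence of crossings, the most of the 7 that can be at the right bank as the canoe arrives there on crossing 13 is 6 — never all 7.
So no plan with fewer than 15 crossings exists, and this one achieves 15:
1. Boatman goes to the right bank with crate R1.  [the left bank: crate K3, crate K4, crate K6, crate M1, crate R2, crate R7 | the right bank: crate R1]
2. Boatman goes back to the left bank alone.  [the left bank: crate K3, crate K4, crate K6, crate M1, crate R2, crate R7 | the right bank: crate R1]
3. Boatman goes to the right bank with crate K3.  [the left bank: crate K4, crate K6, crate M1, crate R2, crate R7 | the right bank: crate K3, crate R1]
4. Boatman goes back to the left bank alone.  [the left bank: crate K4, crate K6, crate M1, crate R2, crate R7 | the right bank: crate K3, crate R1]
5. Boatman goes to the right bank with crate R7.  [the left bank: crate K4, crate K6, crate M1, crate R2 | the right bank: crate K3, crate R1, crate R7]
6. Boatman goes back to the left bank with crate R1.  [the left bank: crate K4, crate K6, crate M1, crate R1, crate R2 | the right bank: crate K3, crate R7]
7. Boatman goes to the right bank with crate K6.  [the left bank: crate K4, crate M1, crate R1, crate R2 | the right bank: crate K3, crate K6, crate R7]
8. Boatman goes back to the left bank alone.  [the left bank: crate K4, crate M1, crate R1, crate R2 | the right bank: crate K3, crate K6, crate R7]
9. Boatman goes to the right bank with crate K4.  [the left bank: crate M1, crate R1, crate R2 | the right bank: crate K3, crate K4, crate K6, crate R7]
10. Boatman goes back to the left bank alone.  [the left bank: crate M1, crate R1, crate R2 | the right bank: crate K3, crate K4, crate K6, crate R7]
11. Boatman goes to the right bank with crate R2.  [the left bank: crate M1, crate R1 | the right bank: crate K3, crate K4, crate K6, crate R2, crate R7]
12. Boatman goes back to the left bank alone.  [the left bank: crate M1, crate R1 | the right bank: crate K3, crate K4, crate K6, crate R2, crate R7]
13. Boatman goes to the right bank with crate M1.  [the left bank: crate R1 | the right bank: crate K3, crate K4, crate K6, crate M1, crate R2, crate R7]
14. Boatman goes back to the left bank alone.  [the left bank: crate R1 | the right bank: crate K3, crate K4, crate K6, crate M1, crate R2, crate R7]
15. Boatman goes to the right bank with crate R1.  [the left bank: — | the right bank: crate K3, crate K4, crate K6, crate M1, crate R1, crate R2, crate R7]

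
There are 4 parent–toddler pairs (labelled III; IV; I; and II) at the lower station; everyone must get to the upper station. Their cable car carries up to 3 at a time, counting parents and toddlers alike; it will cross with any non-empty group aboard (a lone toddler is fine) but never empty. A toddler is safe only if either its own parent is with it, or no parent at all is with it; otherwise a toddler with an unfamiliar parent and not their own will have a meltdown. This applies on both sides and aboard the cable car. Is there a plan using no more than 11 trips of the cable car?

Yes — this plan uses 9 crossings (≤ 11):
1. parent III and toddler III cross → the upper station.
2. parent III crosses ← the lower station.
3. parent III, parent IV, and toddler IV cross → the upper station.
4. parent III and toddler III cross ← the lower station.
5. parent I, parent II, and parent III cross → the upper station.
6. toddler IV crosses ← the lower station.
7. toddler III and toddler IV cross → the upper station.
8. toddler III crosses ← the lower station.
9. toddler I, toddler II, and toddler III cross → the upper station.

Yes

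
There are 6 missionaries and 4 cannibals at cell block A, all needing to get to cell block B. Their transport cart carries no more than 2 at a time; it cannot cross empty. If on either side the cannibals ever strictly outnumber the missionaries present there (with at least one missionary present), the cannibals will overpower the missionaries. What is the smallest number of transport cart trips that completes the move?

Counting alone: each trip to cell block B takes at most 2 across and each return brings at least 1 back, so after t trips out (and t−1 returns) at most 2t − (t−1) of the 10 are across; that first reaches 10 at t = 9, so at least 17 crossings are needed.
The plan below uses exactly 17 crossings, so it is optimal:
1. 2 cannibals → cell block B.  (cell block A: 6M 2C; cell block B: 0M 2C)
2. 1 cannibal ← cell block A.  (cell block A: 6M 3C; cell block B: 0M 1C)
3. 2 cannibals → cell block B.  (cell block A: 6M 1C; cell block B: 0M 3C)
4. 1 cannibal ← cell block A.  (cell block A: 6M 2C; cell block B: 0M 2C)
5. 2 missionaries → cell block B.  (cell block A: 4M 2C; cell block B: 2M 2C)
6. 1 cannibal ← cell block A.  (cell block A: 4M 3C; cell block B: 2M 1C)
7. 1 missionary and 1 cannibal → cell block B.  (cell block A: 3M 2C; cell block B: 3M 2C)
8. 1 cannibal ← cell block A.  (cell block A: 3M 3C; cell block B: 3M 1C)
9. 2 cannibals → cell block B.  (cell block A: 3M 1C; cell block B: 3M 3C)
10. 1 cannibal ← cell block A.  (cell block A: 3M 2C; cell block B: 3M 2C)
11. 1 missionary and 1 cannibal → cell block B.  (cell block A: 2M 1C; cell block B: 4M 3C)
12. 1 cannibal ← cell block A.  (cell block A: 2M 2C; cell block B: 4M 2C)
13. 2 cannibals → cell block B.  (cell block A: 2M 0C; cell block B: 4M 4C)
14. 1 cannibal ← cell block A.  (cell block A: 2M 1C; cell block B: 4M 3C)
15. 1 missionary and 1 cannibal → cell block B.  (cell block A: 1M 0C; cell block B: 5M 4C)
16. 1 cannibal ← cell block A.  (cell block A: 1M 1C; cell block B: 5M 3C)
17. 1 missionary and 1 cannibal → cell block B.  (cell block A: 0M 0C; cell block B: 6M 4C)

17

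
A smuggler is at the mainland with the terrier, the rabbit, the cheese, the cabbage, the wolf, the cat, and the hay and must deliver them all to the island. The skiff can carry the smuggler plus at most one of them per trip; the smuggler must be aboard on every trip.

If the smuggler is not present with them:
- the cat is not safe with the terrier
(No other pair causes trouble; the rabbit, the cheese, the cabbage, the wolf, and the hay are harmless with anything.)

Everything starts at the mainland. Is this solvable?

1. Smuggler goes to the island with the terrier.  [the mainland: the cabbage, the cat, the cheese, the hay, the rabbit, the wolf | the island: the terrier]
2. Smuggler goes back to the mainland alone.  [the mainland: the cabbage, the cat, the cheese, the hay, the rabbit, the wolf | the island: the terrier]
3. Smuggler goes to the island with the rabbit.  [the mainland: the cabbage, the cat, the cheese, the hay, the wolf | the island: the rabbit, the terrier]
4. Smuggler goes back to the mainland alone.  [the mainland: the cabbage, the cat, the cheese, the hay, the wolf | the island: the rabbit, the terrier]
5. Smuggler goes to the island with the cheese.  [the mainland: the cabbage, the cat, the hay, the wolf | the island: the cheese, the rabbit, the terrier]
6. Smuggler goes back to the mainland alone.  [the mainland: the cabbage, the cat, the hay, the wolf | the island: the cheese, the rabbit, the terrier]
7. Smuggler goes to the island with the cabbage.  [the mainland: the cat, the hay, the wolf | the island: the cabbage, the cheese, the rabbit, the terrier]
8. Smuggler goes back to the mainland alone.  [the mainland: the cat, the hay, the wolf | the island: the cabbage, the cheese, the rabbit, the terrier]
9. Smuggler goes to the island with the wolf.  [the mainland: the cat, the hay | the island: the cabbage, the cheese, the rabbit, the terrier, the wolf]
10. Smuggler goes back to the mainland alone.  [the mainland: the cat, the hay | the island: the cabbage, the cheese, the rabbit, the terrier, the wolf]
11. Smuggler goes to the island with the hay.  [the mainland: the cat | the island: the cabbage, the cheese, the hay, the rabbit, the terrier, the wolf]
12. Smuggler goes back to the mainland alone.  [the mainland: the cat | the island: the cabbage, the cheese, the hay, the rabbit, the terrier, the wolf]
13. Smuggler goes to the island with the cat.  [the mainland: — | the island: the cabbage, the cat, the cheese, the hay, the rabbit, the terrier, the wolf]

Yes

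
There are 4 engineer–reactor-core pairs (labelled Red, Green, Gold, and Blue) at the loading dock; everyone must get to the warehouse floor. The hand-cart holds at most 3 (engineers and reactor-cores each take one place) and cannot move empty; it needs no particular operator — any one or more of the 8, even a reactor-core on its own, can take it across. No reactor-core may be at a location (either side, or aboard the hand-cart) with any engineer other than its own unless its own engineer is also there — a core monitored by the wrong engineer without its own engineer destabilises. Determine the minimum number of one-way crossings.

9

Counting alone: each trip to the warehouse floor takes at most 3 across and each return brings at least 1 back, so after t trips out (and t−1 returns) at most 3t − (t−1) of the 8 are across; that first reaches 8 at t = 4, so at least 7 crossings are needed.
The safety rule pushes this higher. Following every safe sequence of crossings, the most of the 8 that can be at the warehouse floor as the hand-cart arrives there on crossing 7 is 7 — never all 8.
So no plan with fewer than 9 crossings exists, and this one achieves 9:
1. engineer Red and reactor-core Red cross → the warehouse floor.
2. engineer Red crosses ← the loading dock.
3. engineer Green, engineer Red, and reactor-core Green cross → the warehouse floor.
4. engineer Red and reactor-core Red cross ← the loading dock.
5. engineer Blue, engineer Gold, and engineer Red cross → the warehouse floor.
6. reactor-core Green crosses ← the loading dock.
7. reactor-core Green and reactor-core Red cross → the warehouse floor.
8. reactor-core Red crosses ← the loading dock.
9. reactor-core Blue, reactor-core Gold, and reactor-core Red cross → the warehouse floor.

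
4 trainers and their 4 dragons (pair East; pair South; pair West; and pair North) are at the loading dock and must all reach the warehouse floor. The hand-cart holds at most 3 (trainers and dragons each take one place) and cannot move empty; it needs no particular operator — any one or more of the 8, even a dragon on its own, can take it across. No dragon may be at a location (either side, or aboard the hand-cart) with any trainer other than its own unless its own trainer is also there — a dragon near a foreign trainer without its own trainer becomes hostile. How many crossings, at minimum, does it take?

9

Counting alone: each trip to the warehouse floor takes at most 3 across and each return brings at least 1 back, so after t trips out (and t−1 returns) at most 3t − (t−1) of the 8 are across; that first reaches 8 at t = 4, so at least 7 crossings are needed.
The safety rule pushes this higher. Following every safe sequence of crossings, the most of the 8 that can be at the warehouse floor as the hand-cart arrives there on crossing 7 is 7 — never all 8.
So no plan with fewer than 9 crossings exists, and this one achieves 9:
1. dragon East and trainer East cross → the warehouse floor.
2. trainer East crosses ← the loading dock.
3. dragon South, trainer East, and trainer South cross → the warehouse floor.
4. dragon East and trainer East cross ← the loading dock.
5. trainer East, trainer North, and trainer West cross → the warehouse floor.
6. dragon South crosses ← the loading dock.
7. dragon East and dragon South cross → the warehouse floor.
8. dragon East crosses ← the loading dock.
9. dragon East, dragon North, and dragon West cross → the warehouse floor.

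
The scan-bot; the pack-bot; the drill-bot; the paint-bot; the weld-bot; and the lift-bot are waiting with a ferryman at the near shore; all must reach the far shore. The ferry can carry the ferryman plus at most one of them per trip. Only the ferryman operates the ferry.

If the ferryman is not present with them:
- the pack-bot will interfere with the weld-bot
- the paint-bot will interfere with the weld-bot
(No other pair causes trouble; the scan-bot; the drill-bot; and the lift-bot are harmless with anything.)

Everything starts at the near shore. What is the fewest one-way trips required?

Counting alone: the ferryman can take at most 1 across per trip to the far shore, so moving all 6 needs at least 6 loaded trips out, with a return between consecutive ones — at least 11 crossings.
The safety rule pushes this higher. Following every safe sequence of crossings, the most of the 6 that can be at the far shore as the ferry arrives there on crossing 11 is 5 — never all 6.
So no plan with fewer than 13 crossings exists, and this one achieves 13:
1. Ferryman goes to the far shore with the weld-bot.
2. Ferryman goes back to the near shore alone.
3. Ferryman goes to the far shore with the scan-bot.
4. Ferryman goes back to the near shore alone.
5. Ferryman goes to the far shore with the pack-bot.
6. Ferryman goes back to the near shore with the weld-bot.
7. Ferryman goes to the far shore with the paint-bot.
8. Ferryman goes back to the near shore alone.
9. Ferryman goes to the far shore with the drill-bot.
10. Ferryman goes back to the near shore alone.
11. Ferryman goes to the far shore with the lift-bot.
12. Ferryman goes back to the near shore alone.
13. Ferryman goes to the far shore with the weld-bot.

13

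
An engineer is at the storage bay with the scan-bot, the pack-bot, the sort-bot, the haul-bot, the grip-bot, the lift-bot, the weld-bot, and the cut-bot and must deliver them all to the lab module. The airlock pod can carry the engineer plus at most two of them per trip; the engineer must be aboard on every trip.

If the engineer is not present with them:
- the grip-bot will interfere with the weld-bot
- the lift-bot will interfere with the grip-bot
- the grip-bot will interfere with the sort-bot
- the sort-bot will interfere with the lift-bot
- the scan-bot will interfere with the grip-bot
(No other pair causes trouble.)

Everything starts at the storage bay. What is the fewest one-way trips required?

Counting alone: the engineer can take at most 2 across per trip to the lab module, so moving all 8 needs at least 4 loaded trips out, with a return between consecutive ones — at least 7 crossings.
The safety rule pushes this higher. Following every safe sequence of crossings, the most of the 8 that can be at the lab module as the airlock pod arrives there on crossings 7, 9, 11 is 5, 6, 7 respectively — never all 8.
So no plan with fewer than 13 crossings exists, and this one achieves 13:
1. Engineer goes to the lab module with the grip-bot and the sort-bot.
2. Engineer goes back to the storage bay with the sort-bot.
3. Engineer goes to the lab module with the scan-bot and the sort-bot.
4. Engineer goes back to the storage bay with the grip-bot.
5. Engineer goes to the lab module with the grip-bot and the pack-bot.
6. Engineer goes back to the storage bay with the grip-bot.
7. Engineer goes to the lab module with the grip-bot and the haul-bot.
8. Engineer goes back to the storage bay with the grip-bot.
9. Engineer goes to the lab module with the grip-bot and the weld-bot.
10. Engineer goes back to the storage bay with the grip-bot.
11. Engineer goes to the lab module with the cut-bot and the grip-bot.
12. Engineer goes back to the storage bay with the grip-bot.
13. Engineer goes to the lab module with the grip-bot and the lift-bot.

13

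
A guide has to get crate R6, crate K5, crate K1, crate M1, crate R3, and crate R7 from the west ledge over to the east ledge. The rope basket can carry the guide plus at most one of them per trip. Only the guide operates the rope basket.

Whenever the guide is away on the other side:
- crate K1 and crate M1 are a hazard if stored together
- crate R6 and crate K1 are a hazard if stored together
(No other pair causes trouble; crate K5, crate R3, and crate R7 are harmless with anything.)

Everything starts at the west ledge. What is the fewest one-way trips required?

13

Counting alone: the guide can take at most 1 across per trip to the east ledge, so moving all 6 needs at least 6 loaded trips out, with a return between consecutive ones — at least 11 crossings.
The safety rule pushes this higher. Following every safe sequence of crossings, the most of the 6 that can be at the east ledge as the rope basket arrives there on crossing 11 is 5 — never all 6.
So no plan with fewer than 13 crossings exists, and this one achieves 13:
1. Guide goes to the east ledge with crate K1.
2. Guide goes back to the west ledge alone.
3. Guide goes to the east ledge with crate R6.
4. Guide goes back to the west ledge with crate K1.
5. Guide goes to the east ledge with crate M1.
6. Guide goes back to the west ledge alone.
7. Guide goes to the east ledge with crate K5.
8. Guide goes back to the west ledge alone.
9. Guide goes to the east ledge with crate R3.
10. Guide goes back to the west ledge alone.
11. Guide goes to the east ledge with crate R7.
12. Guide goes back to the west ledge alone.
13. Guide goes to the east ledge with crate K1.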